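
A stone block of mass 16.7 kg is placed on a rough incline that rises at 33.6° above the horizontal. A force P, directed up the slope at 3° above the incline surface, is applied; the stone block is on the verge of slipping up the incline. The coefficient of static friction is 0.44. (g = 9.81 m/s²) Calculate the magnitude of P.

P ≈ 148 N

On the verge of sliding up the incline, friction equals μN and acts down the slope.
Perpendicular: N + P sin 3° = W cos 33.6° = 136.5 N.
Along incline: P cos 3° = W sin 33.6° + μN  with W sin 33.6° = 90.66 N.
Solving the pair for P and N: P = 147.5 N, N = 128.7 N (and f = μN = 56.64 N).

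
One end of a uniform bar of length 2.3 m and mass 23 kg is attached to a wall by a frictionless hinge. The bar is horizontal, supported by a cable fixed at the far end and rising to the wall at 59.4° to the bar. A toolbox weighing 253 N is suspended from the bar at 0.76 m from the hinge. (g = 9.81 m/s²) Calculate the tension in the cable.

T ≈ 228 N

Take torques about the hinge: T sin 59.4° · 2.3 = 23×9.81×1.15 + 253×0.76 = 451.75 N·m.
So T = 451.75 / (0.8607 × 2.3) = 228.19 N.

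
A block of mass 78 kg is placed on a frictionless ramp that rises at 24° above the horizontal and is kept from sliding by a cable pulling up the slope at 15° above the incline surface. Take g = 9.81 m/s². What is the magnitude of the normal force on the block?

Take axes along and perpendicular to the incline. Weight components: W sin 24° = 311.2 N down-slope, W cos 24° = 699 N into the surface.
Along incline: T cos 15° = W sin 24° → T = 322.2 N.
Perpendicular: N = W cos 24° − T sin 15° = 615.6 N.

N ≈ 616 N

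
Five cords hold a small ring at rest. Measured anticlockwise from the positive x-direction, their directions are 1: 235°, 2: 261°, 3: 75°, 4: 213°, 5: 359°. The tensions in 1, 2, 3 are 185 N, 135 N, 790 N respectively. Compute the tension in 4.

T_4 ≈ 857 N

Resolve: ΣF_x = 185 cos 235° + 135 cos 261° + 790 cos 75° + T_4 cos 213° + T_5 cos 359° = 0.
        ΣF_y = 185 sin 235° + 135 sin 261° + 790 sin 75° + T_4 sin 213° + T_5 sin 359° = 0.
The known terms sum to (77.24, 478.2) N, so -0.8387 T_4 + 0.9998 T_5 = -77.24 and -0.5446 T_4 − 0.0175 T_5 = -478.2.
Solving simultaneously: T_4 = 857.4 N, T_5 = 642 N.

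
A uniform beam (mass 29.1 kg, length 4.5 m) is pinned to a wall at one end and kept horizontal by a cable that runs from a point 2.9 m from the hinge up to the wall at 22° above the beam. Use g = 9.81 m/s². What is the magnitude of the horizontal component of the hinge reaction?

H_x ≈ 548 N

Take torques about the hinge: T sin 22° · 2.9 = 29.1×9.81×2.25 = 642.31 N·m.
So T = 642.31 / (0.3746 × 2.9) = 591.25 N.
ΣF_x = 0: H_x = T cos 22° = 548.2 N.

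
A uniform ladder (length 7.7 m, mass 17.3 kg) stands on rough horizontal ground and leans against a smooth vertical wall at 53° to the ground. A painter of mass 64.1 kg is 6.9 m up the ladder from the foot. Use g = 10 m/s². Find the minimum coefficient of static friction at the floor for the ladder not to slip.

μ_min ≈ 0.612

ΣF_y = 0: N_floor = 17.3×10 + 64.1×10 = 814 N.
Torques about the foot: N_wall · 7.7 sin 53° = 17.3×10×3.85 cos 53° + 64.1×10×6.9 cos 53° → N_wall = 498.03 N.
ΣF_x = 0: f_floor = N_wall = 498.03 N.
μ_min = f_floor / N_floor = 498.03 / 814 = 0.6118.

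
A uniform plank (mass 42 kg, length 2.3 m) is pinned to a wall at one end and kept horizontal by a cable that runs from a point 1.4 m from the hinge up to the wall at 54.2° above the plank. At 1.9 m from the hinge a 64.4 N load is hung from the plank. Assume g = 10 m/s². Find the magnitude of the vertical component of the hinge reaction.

Take torques about the hinge: T sin 54.2° · 1.4 = 42×10×1.15 + 64.4×1.9 = 605.36 N·m.
So T = 605.36 / (0.8111 × 1.4) = 533.13 N.
ΣF_y = 0: H_y = (42×10 + 64.4) − T sin 54.2° = 484.4 − 432.4 = 52 N.

|H_y| ≈ 52 N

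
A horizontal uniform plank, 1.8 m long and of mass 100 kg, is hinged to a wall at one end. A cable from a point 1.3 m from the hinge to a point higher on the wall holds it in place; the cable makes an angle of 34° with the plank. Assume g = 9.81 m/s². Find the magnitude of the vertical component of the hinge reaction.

|H_y| ≈ 302 N

Take torques about the hinge: T sin 34° · 1.3 = 100×9.81×0.9 = 882.9 N·m.
So T = 882.9 / (0.5592 × 1.3) = 1214.5 N.
ΣF_y = 0: H_y = (100×9.81) − T sin 34° = 981 − 679.15 = 301.85 N.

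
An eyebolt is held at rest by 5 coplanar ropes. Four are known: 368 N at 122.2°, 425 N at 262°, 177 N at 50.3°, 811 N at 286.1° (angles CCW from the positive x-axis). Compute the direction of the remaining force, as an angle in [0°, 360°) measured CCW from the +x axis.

θ ≈ 96.3°

Sum the known components: ΣF_x = 82.72 N, ΣF_y = -752.5 N.
For equilibrium the remaining force must supply (−ΣF_x, −ΣF_y) = (-82.72, 752.5) N.
Magnitude = √((-82.72)² + (752.5)²) = 757 N; direction = atan2(752.5, -82.72) = 96.3°.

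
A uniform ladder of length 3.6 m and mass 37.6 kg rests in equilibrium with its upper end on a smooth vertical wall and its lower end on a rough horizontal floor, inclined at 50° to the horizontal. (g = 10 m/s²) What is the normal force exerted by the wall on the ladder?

Torques about the foot: N_wall · 3.6 sin 50° = 37.6×10×1.8 cos 50° → N_wall = 157.75 N.

N_wall ≈ 158 N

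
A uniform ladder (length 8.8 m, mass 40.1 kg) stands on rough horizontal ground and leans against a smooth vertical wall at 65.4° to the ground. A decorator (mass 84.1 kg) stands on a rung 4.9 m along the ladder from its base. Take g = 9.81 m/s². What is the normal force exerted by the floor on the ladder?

N_floor ≈ 1220 N

ΣF_y = 0: N_floor = 40.1×9.81 + 84.1×9.81 = 1218.4 N.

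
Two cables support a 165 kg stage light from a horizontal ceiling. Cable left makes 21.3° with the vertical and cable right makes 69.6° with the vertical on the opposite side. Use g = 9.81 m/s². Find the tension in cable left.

Angles from the horizontal: cable left is 90° − 21.3° = 68.7°, cable right is 90° − 69.6° = 20.4°.
Weight W = 165 × 9.81 = 1619 N acts straight down.
Horizontal: T_left cos 68.7° = T_right cos 20.4°  →  T_right = 0.3876 T_left.
Vertical: T_left sin 68.7° + T_right sin 20.4° = 1619.
Substituting the horizontal relation into the vertical equation gives 1.067 T_left = 1619, so T_left = 1517 N.

T_left ≈ 1520 N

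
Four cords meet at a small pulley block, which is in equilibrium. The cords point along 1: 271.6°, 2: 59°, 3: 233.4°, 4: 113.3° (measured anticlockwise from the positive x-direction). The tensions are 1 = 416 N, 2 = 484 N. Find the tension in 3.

T_3 ≈ 277 N

Resolve: ΣF_x = 416 cos 271.6° + 484 cos 59° + T_3 cos 233.4° + T_4 cos 113.3° = 0.
        ΣF_y = 416 sin 271.6° + 484 sin 59° + T_3 sin 233.4° + T_4 sin 113.3° = 0.
The known terms sum to (260.9, -0.9688) N, so -0.5962 T_3 − 0.3955 T_4 = -260.9 and -0.8028 T_3 + 0.9184 T_4 = 0.9688.
Solving simultaneously: T_3 = 276.5 N, T_4 = 242.8 N.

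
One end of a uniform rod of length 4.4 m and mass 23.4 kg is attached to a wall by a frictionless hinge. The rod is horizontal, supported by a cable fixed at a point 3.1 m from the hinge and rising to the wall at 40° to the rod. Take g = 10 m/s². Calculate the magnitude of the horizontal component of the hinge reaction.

H_x ≈ 198 N

Take torques about the hinge: T sin 40° · 3.1 = 23.4×10×2.2 = 514.8 N·m.
So T = 514.8 / (0.6428 × 3.1) = 258.35 N.
ΣF_x = 0: H_x = T cos 40° = 197.91 N.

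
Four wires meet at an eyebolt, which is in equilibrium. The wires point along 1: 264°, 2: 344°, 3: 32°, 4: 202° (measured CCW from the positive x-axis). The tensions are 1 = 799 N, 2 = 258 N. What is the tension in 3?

T_3 ≈ 4980 N

Resolve: ΣF_x = 799 cos 264° + 258 cos 344° + T_3 cos 32° + T_4 cos 202° = 0.
        ΣF_y = 799 sin 264° + 258 sin 344° + T_3 sin 32° + T_4 sin 202° = 0.
The known terms sum to (164.5, -865.7) N, so 0.8480 T_3 − 0.9272 T_4 = -164.5 and 0.5299 T_3 − 0.3746 T_4 = 865.7.
Solving simultaneously: T_3 = 4977 N, T_4 = 4730 N.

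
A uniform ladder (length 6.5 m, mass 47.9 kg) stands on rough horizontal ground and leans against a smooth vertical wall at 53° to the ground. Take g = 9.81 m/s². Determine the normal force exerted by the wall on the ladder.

Torques about the foot: N_wall · 6.5 sin 53° = 47.9×9.81×3.25 cos 53° → N_wall = 177.05 N.

N_wall ≈ 177 N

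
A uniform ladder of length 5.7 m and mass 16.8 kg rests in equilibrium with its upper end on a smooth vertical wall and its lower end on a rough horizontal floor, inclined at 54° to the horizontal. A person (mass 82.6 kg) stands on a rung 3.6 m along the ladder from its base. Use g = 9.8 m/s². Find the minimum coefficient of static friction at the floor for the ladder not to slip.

μ_min ≈ 0.443

ΣF_y = 0: N_floor = 16.8×9.8 + 82.6×9.8 = 974.12 N.
Torques about the foot: N_wall · 5.7 sin 54° = 16.8×9.8×2.85 cos 54° + 82.6×9.8×3.6 cos 54° → N_wall = 431.25 N.
ΣF_x = 0: f_floor = N_wall = 431.25 N.
μ_min = f_floor / N_floor = 431.25 / 974.12 = 0.4427.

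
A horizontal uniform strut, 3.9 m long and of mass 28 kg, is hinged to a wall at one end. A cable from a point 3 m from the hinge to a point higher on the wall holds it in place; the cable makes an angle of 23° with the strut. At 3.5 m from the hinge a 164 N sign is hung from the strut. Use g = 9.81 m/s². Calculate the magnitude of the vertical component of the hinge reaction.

Take torques about the hinge: T sin 23° · 3 = 28×9.81×1.95 + 164×3.5 = 1109.6 N·m.
So T = 1109.6 / (0.3907 × 3) = 946.62 N.
ΣF_y = 0: H_y = (28×9.81 + 164) − T sin 23° = 438.68 − 369.88 = 68.805 N.

|H_y| ≈ 68.8 N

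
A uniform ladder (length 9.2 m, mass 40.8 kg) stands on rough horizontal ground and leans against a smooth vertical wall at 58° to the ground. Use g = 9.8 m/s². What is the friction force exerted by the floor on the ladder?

Torques about the foot: N_wall · 9.2 sin 58° = 40.8×9.8×4.6 cos 58° → N_wall = 124.92 N.
ΣF_x = 0: f_floor = N_wall = 124.92 N.

f ≈ 125 N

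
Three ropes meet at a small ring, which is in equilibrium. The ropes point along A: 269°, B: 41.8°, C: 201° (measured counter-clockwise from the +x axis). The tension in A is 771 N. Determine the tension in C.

T_C ≈ 1590 N

Resolve: ΣF_x = 771 cos 269° + T_B cos 41.8° + T_C cos 201° = 0.
        ΣF_y = 771 sin 269° + T_B sin 41.8° + T_C sin 201° = 0.
The known terms sum to (-13.46, -770.9) N, so 0.7455 T_B − 0.9336 T_C = 13.46 and 0.6665 T_B − 0.3584 T_C = 770.9.
Solving simultaneously: T_B = 2013 N, T_C = 1593 N.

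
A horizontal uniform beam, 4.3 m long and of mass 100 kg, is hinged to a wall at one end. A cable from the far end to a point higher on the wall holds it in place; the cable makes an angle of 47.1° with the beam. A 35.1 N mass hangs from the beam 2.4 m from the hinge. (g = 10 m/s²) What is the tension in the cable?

T ≈ 709 N

Take torques about the hinge: T sin 47.1° · 4.3 = 100×10×2.15 + 35.1×2.4 = 2234.2 N·m.
So T = 2234.2 / (0.7325 × 4.3) = 709.3 N.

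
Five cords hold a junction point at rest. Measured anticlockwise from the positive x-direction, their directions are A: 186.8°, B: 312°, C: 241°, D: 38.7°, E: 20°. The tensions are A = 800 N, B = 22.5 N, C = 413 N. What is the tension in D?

Resolve: ΣF_x = 800 cos 186.8° + 22.5 cos 312° + 413 cos 241° + T_D cos 38.7° + T_E cos 20° = 0.
        ΣF_y = 800 sin 186.8° + 22.5 sin 312° + 413 sin 241° + T_D sin 38.7° + T_E sin 20° = 0.
The known terms sum to (-979.5, -472.7) N, so 0.7804 T_D + 0.9397 T_E = 979.5 and 0.6252 T_D + 0.3420 T_E = 472.7.
Solving simultaneously: T_D = 340.4 N, T_E = 759.7 N.

T_D ≈ 340 N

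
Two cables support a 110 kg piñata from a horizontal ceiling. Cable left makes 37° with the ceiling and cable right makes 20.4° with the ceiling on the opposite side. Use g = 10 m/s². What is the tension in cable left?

Weight W = 110 × 10 = 1100 N acts straight down.
Horizontal: T_left cos 37° = T_right cos 20.4°  →  T_right = 0.8521 T_left.
Vertical: T_left sin 37° + T_right sin 20.4° = 1100.
Substituting the horizontal relation into the vertical equation gives 0.8988 T_left = 1100, so T_left = 1224 N.

T_left ≈ 1220 N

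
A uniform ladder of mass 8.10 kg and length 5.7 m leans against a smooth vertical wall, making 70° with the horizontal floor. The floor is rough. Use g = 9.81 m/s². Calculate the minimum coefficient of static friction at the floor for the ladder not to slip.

μ_min ≈ 0.182

ΣF_y = 0: N_floor = 8.10×9.81 = 79.461 N.
Torques about the foot: N_wall · 5.7 sin 70° = 8.10×9.81×2.85 cos 70° → N_wall = 14.461 N.
ΣF_x = 0: f_floor = N_wall = 14.461 N.
μ_min = f_floor / N_floor = 14.461 / 79.461 = 0.182.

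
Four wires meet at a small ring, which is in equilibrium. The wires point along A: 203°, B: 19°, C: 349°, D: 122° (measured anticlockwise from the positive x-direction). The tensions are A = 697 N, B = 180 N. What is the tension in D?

Resolve: ΣF_x = 697 cos 203° + 180 cos 19° + T_C cos 349° + T_D cos 122° = 0.
        ΣF_y = 697 sin 203° + 180 sin 19° + T_C sin 349° + T_D sin 122° = 0.
The known terms sum to (-471.4, -213.7) N, so 0.9816 T_C − 0.5299 T_D = 471.4 and -0.1908 T_C + 0.8480 T_D = 213.7.
Solving simultaneously: T_C = 701.5 N, T_D = 409.9 N.

T_D ≈ 410 N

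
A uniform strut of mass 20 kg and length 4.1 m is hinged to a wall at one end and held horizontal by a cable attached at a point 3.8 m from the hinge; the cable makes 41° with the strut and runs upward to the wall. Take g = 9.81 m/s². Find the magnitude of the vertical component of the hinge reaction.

|H_y| ≈ 90.4 N

Take torques about the hinge: T sin 41° · 3.8 = 20×9.81×2.05 = 402.21 N·m.
So T = 402.21 / (0.6561 × 3.8) = 161.33 N.
ΣF_y = 0: H_y = (20×9.81) − T sin 41° = 196.2 − 105.84 = 90.355 N.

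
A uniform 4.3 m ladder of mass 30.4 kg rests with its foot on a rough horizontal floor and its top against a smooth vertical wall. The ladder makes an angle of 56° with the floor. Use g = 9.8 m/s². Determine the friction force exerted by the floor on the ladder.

f ≈ 100 N

Torques about the foot: N_wall · 4.3 sin 56° = 30.4×9.8×2.15 cos 56° → N_wall = 100.47 N.
ΣF_x = 0: f_floor = N_wall = 100.47 N.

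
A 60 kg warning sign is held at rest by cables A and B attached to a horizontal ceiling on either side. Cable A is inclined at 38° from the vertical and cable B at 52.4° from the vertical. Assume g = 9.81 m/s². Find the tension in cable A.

T_A ≈ 466 N

Angles from the horizontal: cable A is 90° − 38° = 52°, cable B is 90° − 52.4° = 37.6°.
Weight W = 60 × 9.81 = 588.6 N acts straight down.
Horizontal: T_A cos 52° = T_B cos 37.6°  →  T_B = 0.7771 T_A.
Vertical: T_A sin 52° + T_B sin 37.6° = 588.6.
Substituting the horizontal relation into the vertical equation gives 1.262 T_A = 588.6, so T_A = 466.4 N.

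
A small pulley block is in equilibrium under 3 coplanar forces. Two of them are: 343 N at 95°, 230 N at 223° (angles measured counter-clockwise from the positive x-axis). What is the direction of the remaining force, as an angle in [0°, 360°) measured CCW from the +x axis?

θ ≈ 317°

Sum the known components: ΣF_x = -198.1 N, ΣF_y = 184.8 N.
For equilibrium the remaining force must supply (−ΣF_x, −ΣF_y) = (198.1, -184.8) N.
Magnitude = √((198.1)² + (-184.8)²) = 270.9 N; direction = atan2(-184.8, 198.1) = 317.0°.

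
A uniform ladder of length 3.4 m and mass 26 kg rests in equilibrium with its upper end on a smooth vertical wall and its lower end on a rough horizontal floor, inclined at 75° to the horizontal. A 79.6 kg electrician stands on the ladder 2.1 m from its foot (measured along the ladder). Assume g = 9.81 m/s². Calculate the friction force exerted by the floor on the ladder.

f ≈ 163 N

Torques about the foot: N_wall · 3.4 sin 75° = 26×9.81×1.7 cos 75° + 79.6×9.81×2.1 cos 75° → N_wall = 163.41 N.
ΣF_x = 0: f_floor = N_wall = 163.41 N.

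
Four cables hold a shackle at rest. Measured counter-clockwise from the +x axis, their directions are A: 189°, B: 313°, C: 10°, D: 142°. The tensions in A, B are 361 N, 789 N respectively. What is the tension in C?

T_C ≈ 521 N

Resolve: ΣF_x = 361 cos 189° + 789 cos 313° + T_C cos 10° + T_D cos 142° = 0.
        ΣF_y = 361 sin 189° + 789 sin 313° + T_C sin 10° + T_D sin 142° = 0.
The known terms sum to (181.5, -633.5) N, so 0.9848 T_C − 0.7880 T_D = -181.5 and 0.1736 T_C + 0.6157 T_D = 633.5.
Solving simultaneously: T_C = 521.4 N, T_D = 881.9 N.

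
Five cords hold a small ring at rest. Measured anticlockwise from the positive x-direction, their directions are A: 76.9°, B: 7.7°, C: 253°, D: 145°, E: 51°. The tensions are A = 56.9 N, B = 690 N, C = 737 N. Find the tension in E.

Resolve: ΣF_x = 56.9 cos 76.9° + 690 cos 7.7° + 737 cos 253° + T_D cos 145° + T_E cos 51° = 0.
        ΣF_y = 56.9 sin 76.9° + 690 sin 7.7° + 737 sin 253° + T_D sin 145° + T_E sin 51° = 0.
The known terms sum to (481.2, -556.9) N, so -0.8192 T_D + 0.6293 T_E = -481.2 and 0.5736 T_D + 0.7771 T_E = 556.9.
Solving simultaneously: T_D = 726.2 N, T_E = 180.6 N.

T_E ≈ 181 N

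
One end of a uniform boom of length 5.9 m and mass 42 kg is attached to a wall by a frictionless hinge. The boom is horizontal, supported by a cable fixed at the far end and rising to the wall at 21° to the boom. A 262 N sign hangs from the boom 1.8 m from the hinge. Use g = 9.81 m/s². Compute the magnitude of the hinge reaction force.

|H| ≈ 840 N

Take torques about the hinge: T sin 21° · 5.9 = 42×9.81×2.95 + 262×1.8 = 1687.1 N·m.
So T = 1687.1 / (0.3584 × 5.9) = 797.9 N.
ΣF_x = 0: H_x = T cos 21° = 744.9 N.
ΣF_y = 0: H_y = (42×9.81 + 262) − T sin 21° = 674.02 − 285.94 = 388.08 N.
|H| = √(H_x² + H_y²) = √((744.9)² + (388.08)²) = 839.93 N.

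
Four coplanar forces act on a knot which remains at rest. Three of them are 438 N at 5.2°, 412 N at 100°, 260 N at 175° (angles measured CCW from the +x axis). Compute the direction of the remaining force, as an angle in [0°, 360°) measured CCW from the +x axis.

θ ≈ 257°

Sum the known components: ΣF_x = 105.6 N, ΣF_y = 468.1 N.
For equilibrium the remaining force must supply (−ΣF_x, −ΣF_y) = (-105.6, -468.1) N.
Magnitude = √((-105.6)² + (-468.1)²) = 479.9 N; direction = atan2(-468.1, -105.6) = 257.3°.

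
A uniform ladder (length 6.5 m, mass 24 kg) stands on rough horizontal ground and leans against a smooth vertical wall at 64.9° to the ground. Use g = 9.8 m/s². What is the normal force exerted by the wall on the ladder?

N_wall ≈ 55.1 N

Torques about the foot: N_wall · 6.5 sin 64.9° = 24×9.8×3.25 cos 64.9° → N_wall = 55.088 N.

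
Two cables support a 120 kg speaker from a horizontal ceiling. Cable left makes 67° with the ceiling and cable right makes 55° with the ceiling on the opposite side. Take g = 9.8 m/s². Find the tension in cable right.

T_right ≈ 542 N

Weight W = 120 × 9.8 = 1176 N acts straight down.
Horizontal: T_left cos 67° = T_right cos 55°  →  T_left = 1.468 T_right.
Vertical: T_left sin 67° + T_right sin 55° = 1176.
Substituting the horizontal relation into the vertical equation gives 2.17 T_right = 1176, so T_right = 541.8 N.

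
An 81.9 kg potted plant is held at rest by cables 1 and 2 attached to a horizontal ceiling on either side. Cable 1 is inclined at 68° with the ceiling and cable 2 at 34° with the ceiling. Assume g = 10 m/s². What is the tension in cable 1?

T_1 ≈ 694 N

Weight W = 81.9 × 10 = 819 N acts straight down.
Horizontal: T_1 cos 68° = T_2 cos 34°  →  T_2 = 0.4519 T_1.
Vertical: T_1 sin 68° + T_2 sin 34° = 819.
Substituting the horizontal relation into the vertical equation gives 1.18 T_1 = 819, so T_1 = 694.2 N.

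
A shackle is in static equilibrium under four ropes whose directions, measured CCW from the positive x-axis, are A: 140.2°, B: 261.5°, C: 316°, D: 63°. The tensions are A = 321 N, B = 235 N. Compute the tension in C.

T_C ≈ 249 N

Resolve: ΣF_x = 321 cos 140.2° + 235 cos 261.5° + T_C cos 316° + T_D cos 63° = 0.
        ΣF_y = 321 sin 140.2° + 235 sin 261.5° + T_C sin 316° + T_D sin 63° = 0.
The known terms sum to (-281.4, -26.94) N, so 0.7193 T_C + 0.4540 T_D = 281.4 and -0.6947 T_C + 0.8910 T_D = 26.94.
Solving simultaneously: T_C = 249.4 N, T_D = 224.6 N.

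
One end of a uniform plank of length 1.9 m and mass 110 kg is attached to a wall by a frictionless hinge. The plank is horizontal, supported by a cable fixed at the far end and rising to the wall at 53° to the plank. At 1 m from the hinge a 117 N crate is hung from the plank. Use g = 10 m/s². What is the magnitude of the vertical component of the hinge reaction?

Take torques about the hinge: T sin 53° · 1.9 = 110×10×0.95 + 117×1 = 1162 N·m.
So T = 1162 / (0.7986 × 1.9) = 765.78 N.
ΣF_y = 0: H_y = (110×10 + 117) − T sin 53° = 1217 − 611.58 = 605.42 N.

|H_y| ≈ 605 N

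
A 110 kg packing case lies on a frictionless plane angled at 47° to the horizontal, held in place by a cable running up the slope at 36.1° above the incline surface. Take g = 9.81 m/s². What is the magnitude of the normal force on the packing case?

N ≈ 160 N

Take axes along and perpendicular to the incline. Weight components: W sin 47° = 789.2 N down-slope, W cos 47° = 735.9 N into the surface.
Along incline: T cos 36.1° = W sin 47° → T = 976.7 N.
Perpendicular: N = W cos 47° − T sin 36.1° = 160.4 N.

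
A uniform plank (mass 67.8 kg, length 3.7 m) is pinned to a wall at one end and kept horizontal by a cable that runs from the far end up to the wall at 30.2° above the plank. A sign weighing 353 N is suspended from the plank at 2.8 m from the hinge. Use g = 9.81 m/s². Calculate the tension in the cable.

T ≈ 1190 N

Take torques about the hinge: T sin 30.2° · 3.7 = 67.8×9.81×1.85 + 353×2.8 = 2218.9 N·m.
So T = 2218.9 / (0.5030 × 3.7) = 1192.2 N.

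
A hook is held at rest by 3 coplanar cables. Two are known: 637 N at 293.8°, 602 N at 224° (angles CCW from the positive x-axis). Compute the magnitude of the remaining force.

F ≈ 1020 N

Sum the known components: ΣF_x = -176 N, ΣF_y = -1001 N.
For equilibrium the remaining force must supply (−ΣF_x, −ΣF_y) = (176, 1001) N.
Magnitude = √((176)² + (1001)²) = 1016 N; direction = atan2(1001, 176) = 80.0°.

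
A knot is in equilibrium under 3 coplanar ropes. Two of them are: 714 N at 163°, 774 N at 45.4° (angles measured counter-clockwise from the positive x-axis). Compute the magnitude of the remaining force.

Sum the known components: ΣF_x = -139.3 N, ΣF_y = 759.9 N.
For equilibrium the remaining force must supply (−ΣF_x, −ΣF_y) = (139.3, -759.9) N.
Magnitude = √((139.3)² + (-759.9)²) = 772.5 N; direction = atan2(-759.9, 139.3) = 280.4°.

F ≈ 773 N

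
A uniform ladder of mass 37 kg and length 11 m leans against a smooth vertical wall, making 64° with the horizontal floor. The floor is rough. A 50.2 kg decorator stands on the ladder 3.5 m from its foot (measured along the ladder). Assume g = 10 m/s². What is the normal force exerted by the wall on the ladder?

Torques about the foot: N_wall · 11 sin 64° = 37×10×5.5 cos 64° + 50.2×10×3.5 cos 64° → N_wall = 168.13 N.

N_wall ≈ 168 N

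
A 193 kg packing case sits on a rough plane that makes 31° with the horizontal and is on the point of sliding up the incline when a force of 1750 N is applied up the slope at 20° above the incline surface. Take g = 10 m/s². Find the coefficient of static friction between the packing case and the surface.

μ ≈ 0.616

On the verge of sliding up the incline, friction is at its maximum μN and acts down the slope.
Perpendicular to incline: N = W cos 31° − P sin 20° = 1654 − 598.5 = 1056 N.
Along incline: P cos 20° − μN = W sin 31° → μ = −(W sin 31° − P cos 20°) / N = 0.6161.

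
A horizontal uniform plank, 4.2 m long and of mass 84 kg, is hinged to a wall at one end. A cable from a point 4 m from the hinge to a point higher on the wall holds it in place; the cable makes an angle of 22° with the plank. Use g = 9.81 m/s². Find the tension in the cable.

T ≈ 1150 N

Take torques about the hinge: T sin 22° · 4 = 84×9.81×2.1 = 1730.5 N·m.
So T = 1730.5 / (0.3746 × 4) = 1154.9 N.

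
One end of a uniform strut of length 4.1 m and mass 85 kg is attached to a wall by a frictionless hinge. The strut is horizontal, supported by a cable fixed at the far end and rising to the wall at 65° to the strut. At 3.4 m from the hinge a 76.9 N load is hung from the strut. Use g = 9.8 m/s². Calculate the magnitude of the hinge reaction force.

|H| ≈ 484 N

Take torques about the hinge: T sin 65° · 4.1 = 85×9.8×2.05 + 76.9×3.4 = 1969.1 N·m.
So T = 1969.1 / (0.9063 × 4.1) = 529.92 N.
ΣF_x = 0: H_x = T cos 65° = 223.95 N.
ΣF_y = 0: H_y = (85×9.8 + 76.9) − T sin 65° = 909.9 − 480.27 = 429.63 N.
|H| = √(H_x² + H_y²) = √((223.95)² + (429.63)²) = 484.5 N.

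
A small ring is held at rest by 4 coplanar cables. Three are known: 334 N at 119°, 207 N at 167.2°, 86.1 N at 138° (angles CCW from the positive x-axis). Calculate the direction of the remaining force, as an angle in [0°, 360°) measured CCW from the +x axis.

Sum the known components: ΣF_x = -427.8 N, ΣF_y = 395.6 N.
For equilibrium the remaining force must supply (−ΣF_x, −ΣF_y) = (427.8, -395.6) N.
Magnitude = √((427.8)² + (-395.6)²) = 582.6 N; direction = atan2(-395.6, 427.8) = 317.2°.

θ ≈ 317°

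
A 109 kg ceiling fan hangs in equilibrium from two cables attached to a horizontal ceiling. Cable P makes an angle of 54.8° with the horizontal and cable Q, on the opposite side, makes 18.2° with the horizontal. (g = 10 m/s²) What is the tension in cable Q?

Weight W = 109 × 10 = 1090 N acts straight down.
Horizontal: T_P cos 54.8° = T_Q cos 18.2°  →  T_P = 1.648 T_Q.
Vertical: T_P sin 54.8° + T_Q sin 18.2° = 1090.
Substituting the horizontal relation into the vertical equation gives 1.659 T_Q = 1090, so T_Q = 657 N.

T_Q ≈ 657 N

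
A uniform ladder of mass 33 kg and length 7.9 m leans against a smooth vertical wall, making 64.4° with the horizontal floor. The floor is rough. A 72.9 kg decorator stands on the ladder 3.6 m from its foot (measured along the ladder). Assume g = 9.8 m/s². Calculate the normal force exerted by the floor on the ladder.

ΣF_y = 0: N_floor = 33×9.8 + 72.9×9.8 = 1037.8 N.

N_floor ≈ 1040 N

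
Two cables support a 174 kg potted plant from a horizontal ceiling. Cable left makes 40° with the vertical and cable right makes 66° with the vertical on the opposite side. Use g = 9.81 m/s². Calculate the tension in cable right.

Angles from the horizontal: cable left is 90° − 40° = 50°, cable right is 90° − 66° = 24°.
Weight W = 174 × 9.81 = 1707 N acts straight down.
Horizontal: T_left cos 50° = T_right cos 24°  →  T_left = 1.421 T_right.
Vertical: T_left sin 50° + T_right sin 24° = 1707.
Substituting the horizontal relation into the vertical equation gives 1.495 T_right = 1707, so T_right = 1141 N.

T_right ≈ 1140 N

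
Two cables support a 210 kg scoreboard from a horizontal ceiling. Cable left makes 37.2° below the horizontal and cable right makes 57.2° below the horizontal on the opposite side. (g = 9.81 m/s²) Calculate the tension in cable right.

Weight W = 210 × 9.81 = 2060 N acts straight down.
Horizontal: T_left cos 37.2° = T_right cos 57.2°  →  T_left = 0.6801 T_right.
Vertical: T_left sin 37.2° + T_right sin 57.2° = 2060.
Substituting the horizontal relation into the vertical equation gives 1.252 T_right = 2060, so T_right = 1646 N.

T_right ≈ 1650 N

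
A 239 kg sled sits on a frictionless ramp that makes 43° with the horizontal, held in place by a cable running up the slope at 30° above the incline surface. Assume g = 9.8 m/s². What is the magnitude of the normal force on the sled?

N ≈ 791 N

Take axes along and perpendicular to the incline. Weight components: W sin 43° = 1597 N down-slope, W cos 43° = 1713 N into the surface.
Along incline: T cos 30° = W sin 43° → T = 1844 N.
Perpendicular: N = W cos 43° − T sin 30° = 790.7 N.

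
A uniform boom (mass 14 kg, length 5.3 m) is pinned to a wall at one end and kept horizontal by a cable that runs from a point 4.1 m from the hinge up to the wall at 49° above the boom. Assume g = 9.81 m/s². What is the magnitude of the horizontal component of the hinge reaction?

H_x ≈ 77.2 N

Take torques about the hinge: T sin 49° · 4.1 = 14×9.81×2.65 = 363.95 N·m.
So T = 363.95 / (0.7547 × 4.1) = 117.62 N.
ΣF_x = 0: H_x = T cos 49° = 77.165 N.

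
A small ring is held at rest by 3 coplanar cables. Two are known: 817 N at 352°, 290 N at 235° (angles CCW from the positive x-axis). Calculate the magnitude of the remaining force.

Sum the known components: ΣF_x = 642.7 N, ΣF_y = -351.3 N.
For equilibrium the remaining force must supply (−ΣF_x, −ΣF_y) = (-642.7, 351.3) N.
Magnitude = √((-642.7)² + (351.3)²) = 732.4 N; direction = atan2(351.3, -642.7) = 151.3°.

F ≈ 732 N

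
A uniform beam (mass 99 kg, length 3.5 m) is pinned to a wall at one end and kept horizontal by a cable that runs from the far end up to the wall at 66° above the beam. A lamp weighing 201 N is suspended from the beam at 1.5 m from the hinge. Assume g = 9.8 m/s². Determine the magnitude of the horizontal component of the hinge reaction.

H_x ≈ 254 N

Take torques about the hinge: T sin 66° · 3.5 = 99×9.8×1.75 + 201×1.5 = 1999.4 N·m.
So T = 1999.4 / (0.9135 × 3.5) = 625.3 N.
ΣF_x = 0: H_x = T cos 66° = 254.33 N.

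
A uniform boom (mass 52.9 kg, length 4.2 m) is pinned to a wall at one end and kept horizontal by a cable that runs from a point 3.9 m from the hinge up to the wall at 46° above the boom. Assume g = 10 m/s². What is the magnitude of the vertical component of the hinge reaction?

|H_y| ≈ 244 N

Take torques about the hinge: T sin 46° · 3.9 = 52.9×10×2.1 = 1110.9 N·m.
So T = 1110.9 / (0.7193 × 3.9) = 395.98 N.
ΣF_y = 0: H_y = (52.9×10) − T sin 46° = 529 − 284.85 = 244.15 N.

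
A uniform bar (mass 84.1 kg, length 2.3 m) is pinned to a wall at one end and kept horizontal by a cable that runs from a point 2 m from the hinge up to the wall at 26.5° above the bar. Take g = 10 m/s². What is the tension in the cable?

Take torques about the hinge: T sin 26.5° · 2 = 84.1×10×1.15 = 967.15 N·m.
So T = 967.15 / (0.4462 × 2) = 1083.8 N.

T ≈ 1080 N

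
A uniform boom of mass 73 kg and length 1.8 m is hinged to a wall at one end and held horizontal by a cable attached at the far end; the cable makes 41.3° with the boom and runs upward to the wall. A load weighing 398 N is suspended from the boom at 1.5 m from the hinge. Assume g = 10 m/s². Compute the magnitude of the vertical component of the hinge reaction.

Take torques about the hinge: T sin 41.3° · 1.8 = 73×10×0.9 + 398×1.5 = 1254 N·m.
So T = 1254 / (0.6600 × 1.8) = 1055.6 N.
ΣF_y = 0: H_y = (73×10 + 398) − T sin 41.3° = 1128 − 696.67 = 431.33 N.

|H_y| ≈ 431 N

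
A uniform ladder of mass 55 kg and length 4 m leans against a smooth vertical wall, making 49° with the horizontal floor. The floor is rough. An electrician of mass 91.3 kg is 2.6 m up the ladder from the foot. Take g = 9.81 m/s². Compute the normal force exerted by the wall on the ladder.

N_wall ≈ 741 N

Torques about the foot: N_wall · 4 sin 49° = 55×9.81×2 cos 49° + 91.3×9.81×2.6 cos 49° → N_wall = 740.59 N.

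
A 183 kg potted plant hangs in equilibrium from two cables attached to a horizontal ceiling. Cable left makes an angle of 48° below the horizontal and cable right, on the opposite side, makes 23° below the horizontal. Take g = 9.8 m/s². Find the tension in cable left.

Weight W = 183 × 9.8 = 1793 N acts straight down.
Horizontal: T_left cos 48° = T_right cos 23°  →  T_right = 0.7269 T_left.
Vertical: T_left sin 48° + T_right sin 23° = 1793.
Substituting the horizontal relation into the vertical equation gives 1.027 T_left = 1793, so T_left = 1746 N.

T_left ≈ 1750 N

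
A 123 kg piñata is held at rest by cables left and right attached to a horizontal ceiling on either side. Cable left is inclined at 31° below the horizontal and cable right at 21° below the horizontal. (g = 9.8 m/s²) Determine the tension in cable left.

T_left ≈ 1430 N

Weight W = 123 × 9.8 = 1205 N acts straight down.
Horizontal: T_left cos 31° = T_right cos 21°  →  T_right = 0.9182 T_left.
Vertical: T_left sin 31° + T_right sin 21° = 1205.
Substituting the horizontal relation into the vertical equation gives 0.8441 T_left = 1205, so T_left = 1428 N.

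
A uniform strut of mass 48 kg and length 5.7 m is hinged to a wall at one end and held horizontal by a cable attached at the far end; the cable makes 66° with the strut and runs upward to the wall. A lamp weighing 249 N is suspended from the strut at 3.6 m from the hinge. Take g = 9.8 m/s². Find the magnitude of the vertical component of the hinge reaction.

|H_y| ≈ 327 N

Take torques about the hinge: T sin 66° · 5.7 = 48×9.8×2.85 + 249×3.6 = 2237 N·m.
So T = 2237 / (0.9135 × 5.7) = 429.6 N.
ΣF_y = 0: H_y = (48×9.8 + 249) − T sin 66° = 719.4 − 392.46 = 326.94 N.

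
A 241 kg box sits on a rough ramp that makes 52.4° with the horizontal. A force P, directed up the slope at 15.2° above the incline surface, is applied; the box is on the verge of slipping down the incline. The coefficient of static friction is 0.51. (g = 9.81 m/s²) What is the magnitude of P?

On the verge of sliding down the incline, friction equals μN and acts up the slope.
Perpendicular: N + P sin 15.2° = W cos 52.4° = 1443 N.
Along incline: P cos 15.2° + μN = W sin 52.4° with W sin 52.4° = 1873 N.
Solving the pair for P and N: P = 1368 N, N = 1084 N (and f = μN = 552.7 N).

P ≈ 1370 N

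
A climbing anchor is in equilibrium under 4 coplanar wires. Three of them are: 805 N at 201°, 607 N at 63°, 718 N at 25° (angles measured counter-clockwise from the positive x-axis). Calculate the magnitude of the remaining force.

F ≈ 583 N

Sum the known components: ΣF_x = 174.8 N, ΣF_y = 555.8 N.
For equilibrium the remaining force must supply (−ΣF_x, −ΣF_y) = (-174.8, -555.8) N.
Magnitude = √((-174.8)² + (-555.8)²) = 582.6 N; direction = atan2(-555.8, -174.8) = 252.5°.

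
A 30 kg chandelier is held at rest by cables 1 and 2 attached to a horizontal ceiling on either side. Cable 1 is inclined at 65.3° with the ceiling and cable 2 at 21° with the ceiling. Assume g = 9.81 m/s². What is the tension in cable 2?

T_2 ≈ 123 N

Weight W = 30 × 9.81 = 294.3 N acts straight down.
Horizontal: T_1 cos 65.3° = T_2 cos 21°  →  T_1 = 2.234 T_2.
Vertical: T_1 sin 65.3° + T_2 sin 21° = 294.3.
Substituting the horizontal relation into the vertical equation gives 2.388 T_2 = 294.3, so T_2 = 123.2 N.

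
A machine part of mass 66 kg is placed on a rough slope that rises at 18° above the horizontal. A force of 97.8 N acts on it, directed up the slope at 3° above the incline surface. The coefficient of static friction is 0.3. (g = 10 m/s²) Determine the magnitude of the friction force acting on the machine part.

Axes along / perpendicular to the incline. W sin 18° = 204 N down-slope; W cos 18° = 627.7 N into the surface.
Perpendicular: N = W cos 18° − P sin 3° = 627.7 − 5.118 = 622.6 N.
Along incline: P cos 3° + f = W sin 18° (friction acts up-slope) → f = 204 − 97.67 = 106.3 N.
|f| = 106.3 N ≤ μN = 186.8 N, so the machine part is indeed static.

f ≈ 106 N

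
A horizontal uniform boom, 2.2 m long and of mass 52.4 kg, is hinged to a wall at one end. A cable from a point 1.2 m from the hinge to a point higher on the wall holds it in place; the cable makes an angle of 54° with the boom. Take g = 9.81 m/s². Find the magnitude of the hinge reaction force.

|H| ≈ 345 N

Take torques about the hinge: T sin 54° · 1.2 = 52.4×9.81×1.1 = 565.45 N·m.
So T = 565.45 / (0.8090 × 1.2) = 582.44 N.
ΣF_x = 0: H_x = T cos 54° = 342.35 N.
ΣF_y = 0: H_y = (52.4×9.81) − T sin 54° = 514.04 − 471.21 = 42.837 N.
|H| = √(H_x² + H_y²) = √((342.35)² + (42.837)²) = 345.02 N.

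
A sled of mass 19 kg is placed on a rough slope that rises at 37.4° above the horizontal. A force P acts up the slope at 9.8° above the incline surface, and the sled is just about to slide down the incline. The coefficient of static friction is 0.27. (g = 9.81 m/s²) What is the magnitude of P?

On the verge of sliding down the incline, friction equals μN and acts up the slope.
Perpendicular: N + P sin 9.8° = W cos 37.4° = 148.1 N.
Along incline: P cos 9.8° + μN = W sin 37.4° with W sin 37.4° = 113.2 N.
Solving the pair for P and N: P = 77.95 N, N = 134.8 N (and f = μN = 36.4 N).

P ≈ 77.9 N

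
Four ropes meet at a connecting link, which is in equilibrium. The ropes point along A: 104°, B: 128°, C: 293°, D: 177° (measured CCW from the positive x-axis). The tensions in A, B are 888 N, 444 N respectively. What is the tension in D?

T_D ≈ 26.7 N

Resolve: ΣF_x = 888 cos 104° + 444 cos 128° + T_C cos 293° + T_D cos 177° = 0.
        ΣF_y = 888 sin 104° + 444 sin 128° + T_C sin 293° + T_D sin 177° = 0.
The known terms sum to (-488.2, 1211) N, so 0.3907 T_C − 0.9986 T_D = 488.2 and -0.9205 T_C + 0.0523 T_D = -1211.
Solving simultaneously: T_C = 1318 N, T_D = 26.70 N.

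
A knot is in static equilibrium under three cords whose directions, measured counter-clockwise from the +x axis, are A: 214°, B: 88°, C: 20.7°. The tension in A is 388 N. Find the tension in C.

Resolve: ΣF_x = 388 cos 214° + T_B cos 88° + T_C cos 20.7° = 0.
        ΣF_y = 388 sin 214° + T_B sin 88° + T_C sin 20.7° = 0.
The known terms sum to (-321.7, -217) N, so 0.0349 T_B + 0.9354 T_C = 321.7 and 0.9994 T_B + 0.3535 T_C = 217.
Solving simultaneously: T_B = 96.75 N, T_C = 340.3 N.

T_C ≈ 340 N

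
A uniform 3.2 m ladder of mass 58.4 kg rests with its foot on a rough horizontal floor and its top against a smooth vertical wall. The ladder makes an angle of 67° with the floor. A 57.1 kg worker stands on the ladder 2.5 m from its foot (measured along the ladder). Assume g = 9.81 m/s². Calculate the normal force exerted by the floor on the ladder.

ΣF_y = 0: N_floor = 58.4×9.81 + 57.1×9.81 = 1133.1 N.

N_floor ≈ 1130 N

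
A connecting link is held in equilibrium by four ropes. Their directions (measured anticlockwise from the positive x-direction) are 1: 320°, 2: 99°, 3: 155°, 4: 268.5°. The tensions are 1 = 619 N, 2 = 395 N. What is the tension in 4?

T_4 ≈ 182 N

Resolve: ΣF_x = 619 cos 320° + 395 cos 99° + T_3 cos 155° + T_4 cos 268.5° = 0.
        ΣF_y = 619 sin 320° + 395 sin 99° + T_3 sin 155° + T_4 sin 268.5° = 0.
The known terms sum to (412.4, -7.749) N, so -0.9063 T_3 − 0.0262 T_4 = -412.4 and 0.4226 T_3 − 0.9997 T_4 = 7.749.
Solving simultaneously: T_3 = 449.8 N, T_4 = 182.4 N.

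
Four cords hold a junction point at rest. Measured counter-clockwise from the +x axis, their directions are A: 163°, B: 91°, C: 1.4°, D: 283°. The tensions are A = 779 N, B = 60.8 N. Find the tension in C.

T_C ≈ 676 N

Resolve: ΣF_x = 779 cos 163° + 60.8 cos 91° + T_C cos 1.4° + T_D cos 283° = 0.
        ΣF_y = 779 sin 163° + 60.8 sin 91° + T_C sin 1.4° + T_D sin 283° = 0.
The known terms sum to (-746, 288.5) N, so 0.9997 T_C + 0.2250 T_D = 746 and 0.0244 T_C − 0.9744 T_D = -288.5.
Solving simultaneously: T_C = 675.8 N, T_D = 313.1 N.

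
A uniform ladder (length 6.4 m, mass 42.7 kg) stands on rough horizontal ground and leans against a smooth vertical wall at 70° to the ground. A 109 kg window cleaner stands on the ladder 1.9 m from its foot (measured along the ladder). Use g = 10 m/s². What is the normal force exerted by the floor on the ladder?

N_floor ≈ 1520 N

ΣF_y = 0: N_floor = 42.7×10 + 109×10 = 1517 N.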